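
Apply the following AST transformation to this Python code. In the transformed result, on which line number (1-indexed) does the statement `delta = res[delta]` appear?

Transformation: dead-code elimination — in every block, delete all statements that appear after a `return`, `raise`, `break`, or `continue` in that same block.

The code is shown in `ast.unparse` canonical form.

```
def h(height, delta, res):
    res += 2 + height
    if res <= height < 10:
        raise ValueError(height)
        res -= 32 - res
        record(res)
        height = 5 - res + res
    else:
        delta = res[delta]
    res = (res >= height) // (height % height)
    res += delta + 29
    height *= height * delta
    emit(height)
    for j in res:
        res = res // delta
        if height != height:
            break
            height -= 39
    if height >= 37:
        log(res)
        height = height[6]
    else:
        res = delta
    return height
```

Transformed code:
def h(height, delta, res):
    res += 2 + height
    if res <= height < 10:
        raise ValueError(height)
    else:
        delta = res[delta]
    res = (res >= height) // (height % height)
    res += delta + 29
    height *= height * delta
    emit(height)
    for j in res:
        res = res // delta
        if height != height:
            break
    if height >= 37:
        log(res)
        height = height[6]
    else:
        res = delta
    return height

6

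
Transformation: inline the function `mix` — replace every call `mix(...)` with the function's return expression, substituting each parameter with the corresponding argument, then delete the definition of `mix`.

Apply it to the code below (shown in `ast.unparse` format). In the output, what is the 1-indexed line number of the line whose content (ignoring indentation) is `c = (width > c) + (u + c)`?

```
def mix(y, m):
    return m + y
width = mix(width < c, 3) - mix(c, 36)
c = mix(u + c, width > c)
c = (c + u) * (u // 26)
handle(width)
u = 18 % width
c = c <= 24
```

Transformed code:
width = 3 + (width < c) - (36 + c)
c = (width > c) + (u + c)
c = (c + u) * (u // 26)
handle(width)
u = 18 % width
c = c <= 24

2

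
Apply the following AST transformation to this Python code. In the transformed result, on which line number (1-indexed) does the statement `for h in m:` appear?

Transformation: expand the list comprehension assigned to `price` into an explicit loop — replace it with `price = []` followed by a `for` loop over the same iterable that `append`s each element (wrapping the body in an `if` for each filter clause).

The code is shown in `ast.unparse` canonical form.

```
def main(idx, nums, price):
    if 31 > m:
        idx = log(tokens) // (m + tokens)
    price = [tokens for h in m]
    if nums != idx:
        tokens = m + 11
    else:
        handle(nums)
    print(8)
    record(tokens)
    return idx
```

Transformed code:
def main(idx, nums, price):
    if 31 > m:
        idx = log(tokens) // (m + tokens)
    price = []
    for h in m:
        price.append(tokens)
    if nums != idx:
        tokens = m + 11
    else:
        handle(nums)
    print(8)
    record(tokens)
    return idx

5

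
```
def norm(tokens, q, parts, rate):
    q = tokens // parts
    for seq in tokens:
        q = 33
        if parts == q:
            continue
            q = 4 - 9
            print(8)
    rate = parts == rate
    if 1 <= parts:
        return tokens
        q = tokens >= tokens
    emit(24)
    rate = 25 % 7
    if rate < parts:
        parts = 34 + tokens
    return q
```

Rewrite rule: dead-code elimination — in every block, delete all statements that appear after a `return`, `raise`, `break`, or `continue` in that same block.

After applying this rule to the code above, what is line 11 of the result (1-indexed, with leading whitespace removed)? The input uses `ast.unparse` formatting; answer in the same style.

Transformed code:
def norm(tokens, q, parts, rate):
    q = tokens // parts
    for seq in tokens:
        q = 33
        if parts == q:
            continue
    rate = parts == rate
    if 1 <= parts:
        return tokens
    emit(24)
    rate = 25 % 7
    if rate < parts:
        parts = 34 + tokens
    return q

rate = 25 % 7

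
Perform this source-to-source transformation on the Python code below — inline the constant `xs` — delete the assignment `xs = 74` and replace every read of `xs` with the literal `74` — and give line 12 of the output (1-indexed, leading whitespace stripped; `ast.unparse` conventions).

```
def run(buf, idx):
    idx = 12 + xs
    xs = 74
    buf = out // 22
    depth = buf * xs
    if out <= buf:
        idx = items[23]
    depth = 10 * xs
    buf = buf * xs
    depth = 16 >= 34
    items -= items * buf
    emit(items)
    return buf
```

Transformed code:
def run(buf, idx):
    idx = 12 + 74
    buf = out // 22
    depth = buf * 74
    if out <= buf:
        idx = items[23]
    depth = 10 * 74
    buf = buf * 74
    depth = 16 >= 34
    items -= items * buf
    emit(items)
    return buf

return buf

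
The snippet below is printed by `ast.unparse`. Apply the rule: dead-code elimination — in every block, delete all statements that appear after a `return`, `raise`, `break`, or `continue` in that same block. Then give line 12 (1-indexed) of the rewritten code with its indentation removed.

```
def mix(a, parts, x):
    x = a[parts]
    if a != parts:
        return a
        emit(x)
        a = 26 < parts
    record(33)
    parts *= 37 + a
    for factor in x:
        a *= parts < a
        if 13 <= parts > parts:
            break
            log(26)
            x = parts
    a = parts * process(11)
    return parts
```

Transformed code:
def mix(a, parts, x):
    x = a[parts]
    if a != parts:
        return a
    record(33)
    parts *= 37 + a
    for factor in x:
        a *= parts < a
        if 13 <= parts > parts:
            break
    a = parts * process(11)
    return parts

return parts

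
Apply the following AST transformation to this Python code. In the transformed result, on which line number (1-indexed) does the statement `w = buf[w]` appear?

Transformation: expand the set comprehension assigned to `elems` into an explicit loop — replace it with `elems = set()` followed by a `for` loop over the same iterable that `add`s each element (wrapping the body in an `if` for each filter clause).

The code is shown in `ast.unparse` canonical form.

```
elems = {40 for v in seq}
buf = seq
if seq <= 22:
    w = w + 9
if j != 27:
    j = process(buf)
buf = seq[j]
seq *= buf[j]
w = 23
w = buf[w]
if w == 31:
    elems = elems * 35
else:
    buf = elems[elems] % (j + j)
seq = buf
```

Transformed code:
elems = set()
for v in seq:
    elems.add(40)
buf = seq
if seq <= 22:
    w = w + 9
if j != 27:
    j = process(buf)
buf = seq[j]
seq *= buf[j]
w = 23
w = buf[w]
if w == 31:
    elems = elems * 35
else:
    buf = elems[elems] % (j + j)
seq = buf

12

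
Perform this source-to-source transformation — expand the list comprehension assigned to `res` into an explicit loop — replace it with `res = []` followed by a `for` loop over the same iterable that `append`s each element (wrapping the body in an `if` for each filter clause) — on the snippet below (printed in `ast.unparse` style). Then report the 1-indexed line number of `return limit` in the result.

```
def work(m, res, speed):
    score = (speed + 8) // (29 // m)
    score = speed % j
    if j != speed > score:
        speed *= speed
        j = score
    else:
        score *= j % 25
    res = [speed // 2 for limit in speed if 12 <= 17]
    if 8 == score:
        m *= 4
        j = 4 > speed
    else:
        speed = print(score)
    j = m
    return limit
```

19

Transformed code:
def work(m, res, speed):
    score = (speed + 8) // (29 // m)
    score = speed % j
    if j != speed > score:
        speed *= speed
        j = score
    else:
        score *= j % 25
    res = []
    for limit in speed:
        if 12 <= 17:
            res.append(speed // 2)
    if 8 == score:
        m *= 4
        j = 4 > speed
    else:
        speed = print(score)
    j = m
    return limit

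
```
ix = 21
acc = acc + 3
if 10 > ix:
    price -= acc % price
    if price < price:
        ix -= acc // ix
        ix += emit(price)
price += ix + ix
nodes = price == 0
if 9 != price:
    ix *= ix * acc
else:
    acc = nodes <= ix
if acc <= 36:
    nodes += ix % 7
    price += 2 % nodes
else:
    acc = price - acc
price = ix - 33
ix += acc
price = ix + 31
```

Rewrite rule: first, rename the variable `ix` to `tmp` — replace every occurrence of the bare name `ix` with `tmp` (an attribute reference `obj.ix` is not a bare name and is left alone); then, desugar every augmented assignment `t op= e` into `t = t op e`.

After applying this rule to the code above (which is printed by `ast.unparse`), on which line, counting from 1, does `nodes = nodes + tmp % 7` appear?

15

Transformed code:
tmp = 21
acc = acc + 3
if 10 > tmp:
    price = price - acc % price
    if price < price:
        tmp = tmp - acc // tmp
        tmp = tmp + emit(price)
price = price + (tmp + tmp)
nodes = price == 0
if 9 != price:
    tmp = tmp * (tmp * acc)
else:
    acc = nodes <= tmp
if acc <= 36:
    nodes = nodes + tmp % 7
    price = price + 2 % nodes
else:
    acc = price - acc
price = tmp - 33
tmp = tmp + acc
price = tmp + 31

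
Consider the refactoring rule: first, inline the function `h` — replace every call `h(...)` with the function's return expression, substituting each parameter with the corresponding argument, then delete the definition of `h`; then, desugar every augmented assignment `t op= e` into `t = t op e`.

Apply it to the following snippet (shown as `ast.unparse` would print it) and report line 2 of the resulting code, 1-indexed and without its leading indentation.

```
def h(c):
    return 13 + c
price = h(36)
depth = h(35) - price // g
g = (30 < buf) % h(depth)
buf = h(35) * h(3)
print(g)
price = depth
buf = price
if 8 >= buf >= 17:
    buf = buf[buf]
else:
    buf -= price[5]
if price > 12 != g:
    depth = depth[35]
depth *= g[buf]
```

depth = 13 + 35 - price // g

Transformed code:
price = 13 + 36
depth = 13 + 35 - price // g
g = (30 < buf) % (13 + depth)
buf = (13 + 35) * (13 + 3)
print(g)
price = depth
buf = price
if 8 >= buf >= 17:
    buf = buf[buf]
else:
    buf = buf - price[5]
if price > 12 != g:
    depth = depth[35]
depth = depth * g[buf]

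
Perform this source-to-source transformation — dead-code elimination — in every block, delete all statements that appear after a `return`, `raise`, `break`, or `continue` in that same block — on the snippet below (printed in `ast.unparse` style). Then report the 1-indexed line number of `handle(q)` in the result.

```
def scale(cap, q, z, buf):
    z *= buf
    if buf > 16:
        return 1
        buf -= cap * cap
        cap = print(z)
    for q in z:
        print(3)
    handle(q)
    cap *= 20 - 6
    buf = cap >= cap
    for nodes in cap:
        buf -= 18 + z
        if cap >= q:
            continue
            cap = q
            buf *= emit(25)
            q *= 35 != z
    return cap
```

Transformed code:
def scale(cap, q, z, buf):
    z *= buf
    if buf > 16:
        return 1
    for q in z:
        print(3)
    handle(q)
    cap *= 20 - 6
    buf = cap >= cap
    for nodes in cap:
        buf -= 18 + z
        if cap >= q:
            continue
    return cap

7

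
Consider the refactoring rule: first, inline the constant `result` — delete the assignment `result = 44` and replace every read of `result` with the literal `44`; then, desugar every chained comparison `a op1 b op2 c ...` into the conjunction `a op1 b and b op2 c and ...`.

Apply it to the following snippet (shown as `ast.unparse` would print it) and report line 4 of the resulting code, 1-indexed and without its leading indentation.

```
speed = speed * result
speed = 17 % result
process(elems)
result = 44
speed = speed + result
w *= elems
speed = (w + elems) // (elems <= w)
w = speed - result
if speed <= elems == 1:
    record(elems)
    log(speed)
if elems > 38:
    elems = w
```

speed = speed + 44

Transformed code:
speed = speed * 44
speed = 17 % 44
process(elems)
speed = speed + 44
w *= elems
speed = (w + elems) // (elems <= w)
w = speed - 44
if speed <= elems and elems == 1:
    record(elems)
    log(speed)
if elems > 38:
    elems = w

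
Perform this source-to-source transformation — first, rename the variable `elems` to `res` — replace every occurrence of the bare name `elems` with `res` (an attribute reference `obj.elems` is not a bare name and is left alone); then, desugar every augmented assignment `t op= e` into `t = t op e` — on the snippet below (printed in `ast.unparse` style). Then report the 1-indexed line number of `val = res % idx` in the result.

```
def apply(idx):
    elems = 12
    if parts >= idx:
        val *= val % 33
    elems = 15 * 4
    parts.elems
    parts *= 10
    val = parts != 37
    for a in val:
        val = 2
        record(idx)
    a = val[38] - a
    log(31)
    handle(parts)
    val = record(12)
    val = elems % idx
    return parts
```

16

Transformed code:
def apply(idx):
    res = 12
    if parts >= idx:
        val = val * (val % 33)
    res = 15 * 4
    parts.elems
    parts = parts * 10
    val = parts != 37
    for a in val:
        val = 2
        record(idx)
    a = val[38] - a
    log(31)
    handle(parts)
    val = record(12)
    val = res % idx
    return parts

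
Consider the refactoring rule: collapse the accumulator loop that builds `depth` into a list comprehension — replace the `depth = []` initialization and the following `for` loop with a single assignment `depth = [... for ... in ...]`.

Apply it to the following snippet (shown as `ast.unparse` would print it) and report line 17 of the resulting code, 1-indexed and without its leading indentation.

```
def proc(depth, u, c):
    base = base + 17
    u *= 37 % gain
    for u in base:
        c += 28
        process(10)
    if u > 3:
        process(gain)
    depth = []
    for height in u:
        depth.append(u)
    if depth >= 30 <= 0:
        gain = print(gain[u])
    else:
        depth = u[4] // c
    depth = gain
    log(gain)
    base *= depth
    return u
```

return u

Transformed code:
def proc(depth, u, c):
    base = base + 17
    u *= 37 % gain
    for u in base:
        c += 28
        process(10)
    if u > 3:
        process(gain)
    depth = [u for height in u]
    if depth >= 30 <= 0:
        gain = print(gain[u])
    else:
        depth = u[4] // c
    depth = gain
    log(gain)
    base *= depth
    return u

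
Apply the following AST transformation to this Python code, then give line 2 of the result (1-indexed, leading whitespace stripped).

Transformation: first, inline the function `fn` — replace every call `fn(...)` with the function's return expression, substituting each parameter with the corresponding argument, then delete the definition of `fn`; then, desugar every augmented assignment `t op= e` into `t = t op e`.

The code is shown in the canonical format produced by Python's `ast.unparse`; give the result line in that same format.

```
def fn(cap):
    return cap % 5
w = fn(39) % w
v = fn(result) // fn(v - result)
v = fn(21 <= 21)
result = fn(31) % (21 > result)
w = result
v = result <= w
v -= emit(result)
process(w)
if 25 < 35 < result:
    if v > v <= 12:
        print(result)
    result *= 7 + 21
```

Transformed code:
w = 39 % 5 % w
v = result % 5 // ((v - result) % 5)
v = (21 <= 21) % 5
result = 31 % 5 % (21 > result)
w = result
v = result <= w
v = v - emit(result)
process(w)
if 25 < 35 < result:
    if v > v <= 12:
        print(result)
    result = result * (7 + 21)

v = result % 5 // ((v - result) % 5)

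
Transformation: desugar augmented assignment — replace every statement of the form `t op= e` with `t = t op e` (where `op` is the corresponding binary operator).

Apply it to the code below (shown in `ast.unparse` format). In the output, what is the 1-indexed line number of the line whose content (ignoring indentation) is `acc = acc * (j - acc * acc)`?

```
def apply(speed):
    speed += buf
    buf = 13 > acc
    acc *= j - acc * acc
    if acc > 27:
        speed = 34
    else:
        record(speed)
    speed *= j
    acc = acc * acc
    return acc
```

4

Transformed code:
def apply(speed):
    speed = speed + buf
    buf = 13 > acc
    acc = acc * (j - acc * acc)
    if acc > 27:
        speed = 34
    else:
        record(speed)
    speed = speed * j
    acc = acc * acc
    return acc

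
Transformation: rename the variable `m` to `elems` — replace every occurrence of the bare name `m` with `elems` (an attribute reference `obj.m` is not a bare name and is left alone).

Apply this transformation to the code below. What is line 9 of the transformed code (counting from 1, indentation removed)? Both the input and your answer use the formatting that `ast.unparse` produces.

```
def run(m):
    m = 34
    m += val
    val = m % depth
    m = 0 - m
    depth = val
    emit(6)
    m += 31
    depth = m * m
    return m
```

depth = elems * elems

Transformed code:
def run(elems):
    elems = 34
    elems += val
    val = elems % depth
    elems = 0 - elems
    depth = val
    emit(6)
    elems += 31
    depth = elems * elems
    return elems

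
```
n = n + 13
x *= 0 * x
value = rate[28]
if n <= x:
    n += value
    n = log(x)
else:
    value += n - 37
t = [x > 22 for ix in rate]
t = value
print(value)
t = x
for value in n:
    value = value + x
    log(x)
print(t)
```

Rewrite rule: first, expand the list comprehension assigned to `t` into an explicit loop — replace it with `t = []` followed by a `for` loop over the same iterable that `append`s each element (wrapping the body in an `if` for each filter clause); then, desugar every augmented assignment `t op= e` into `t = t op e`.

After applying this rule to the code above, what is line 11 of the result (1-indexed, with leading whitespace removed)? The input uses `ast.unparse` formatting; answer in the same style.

t.append(x > 22)

Transformed code:
n = n + 13
x = x * (0 * x)
value = rate[28]
if n <= x:
    n = n + value
    n = log(x)
else:
    value = value + (n - 37)
t = []
for ix in rate:
    t.append(x > 22)
t = value
print(value)
t = x
for value in n:
    value = value + x
    log(x)
print(t)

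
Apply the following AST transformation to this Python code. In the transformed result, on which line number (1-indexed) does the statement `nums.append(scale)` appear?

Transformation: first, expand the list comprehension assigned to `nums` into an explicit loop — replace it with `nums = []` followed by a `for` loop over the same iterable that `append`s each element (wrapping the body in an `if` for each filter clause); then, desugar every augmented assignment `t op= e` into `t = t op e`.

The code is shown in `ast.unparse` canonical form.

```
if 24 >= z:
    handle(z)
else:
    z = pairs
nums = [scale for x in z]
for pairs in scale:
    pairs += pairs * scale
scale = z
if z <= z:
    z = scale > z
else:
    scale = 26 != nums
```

7

Transformed code:
if 24 >= z:
    handle(z)
else:
    z = pairs
nums = []
for x in z:
    nums.append(scale)
for pairs in scale:
    pairs = pairs + pairs * scale
scale = z
if z <= z:
    z = scale > z
else:
    scale = 26 != nums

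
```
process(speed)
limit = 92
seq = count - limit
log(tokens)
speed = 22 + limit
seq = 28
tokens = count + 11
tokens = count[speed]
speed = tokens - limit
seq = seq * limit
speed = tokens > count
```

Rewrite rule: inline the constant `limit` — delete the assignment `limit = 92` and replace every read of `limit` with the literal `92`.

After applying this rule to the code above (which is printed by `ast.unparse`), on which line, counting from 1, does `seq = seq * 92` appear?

Transformed code:
process(speed)
seq = count - 92
log(tokens)
speed = 22 + 92
seq = 28
tokens = count + 11
tokens = count[speed]
speed = tokens - 92
seq = seq * 92
speed = tokens > count

9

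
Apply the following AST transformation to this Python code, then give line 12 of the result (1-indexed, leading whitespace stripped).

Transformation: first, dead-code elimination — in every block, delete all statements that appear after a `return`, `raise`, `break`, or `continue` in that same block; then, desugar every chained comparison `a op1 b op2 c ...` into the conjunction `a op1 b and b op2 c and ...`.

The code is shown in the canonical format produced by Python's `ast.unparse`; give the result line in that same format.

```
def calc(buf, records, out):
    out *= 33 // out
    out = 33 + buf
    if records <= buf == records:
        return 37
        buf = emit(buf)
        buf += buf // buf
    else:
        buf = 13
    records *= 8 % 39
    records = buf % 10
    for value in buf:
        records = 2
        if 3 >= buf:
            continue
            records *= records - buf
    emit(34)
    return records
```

if 3 >= buf:

Transformed code:
def calc(buf, records, out):
    out *= 33 // out
    out = 33 + buf
    if records <= buf and buf == records:
        return 37
    else:
        buf = 13
    records *= 8 % 39
    records = buf % 10
    for value in buf:
        records = 2
        if 3 >= buf:
            continue
    emit(34)
    return records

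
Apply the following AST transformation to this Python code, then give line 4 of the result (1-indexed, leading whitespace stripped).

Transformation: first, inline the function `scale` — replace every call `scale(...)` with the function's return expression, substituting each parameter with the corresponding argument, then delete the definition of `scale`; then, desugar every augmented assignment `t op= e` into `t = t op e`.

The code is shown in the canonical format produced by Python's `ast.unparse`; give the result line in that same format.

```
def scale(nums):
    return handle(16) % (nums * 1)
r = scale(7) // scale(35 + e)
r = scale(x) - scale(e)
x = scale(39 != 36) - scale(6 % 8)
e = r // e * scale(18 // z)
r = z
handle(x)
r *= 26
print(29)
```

Transformed code:
r = handle(16) % (7 * 1) // (handle(16) % ((35 + e) * 1))
r = handle(16) % (x * 1) - handle(16) % (e * 1)
x = handle(16) % ((39 != 36) * 1) - handle(16) % (6 % 8 * 1)
e = r // e * (handle(16) % (18 // z * 1))
r = z
handle(x)
r = r * 26
print(29)

e = r // e * (handle(16) % (18 // z * 1))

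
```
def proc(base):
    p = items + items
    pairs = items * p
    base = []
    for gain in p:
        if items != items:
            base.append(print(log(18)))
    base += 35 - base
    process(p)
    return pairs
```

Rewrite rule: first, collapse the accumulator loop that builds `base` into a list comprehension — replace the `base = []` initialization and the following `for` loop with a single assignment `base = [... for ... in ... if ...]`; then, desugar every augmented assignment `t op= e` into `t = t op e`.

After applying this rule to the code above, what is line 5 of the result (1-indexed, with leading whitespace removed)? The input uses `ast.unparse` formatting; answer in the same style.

Transformed code:
def proc(base):
    p = items + items
    pairs = items * p
    base = [print(log(18)) for gain in p if items != items]
    base = base + (35 - base)
    process(p)
    return pairs

base = base + (35 - base)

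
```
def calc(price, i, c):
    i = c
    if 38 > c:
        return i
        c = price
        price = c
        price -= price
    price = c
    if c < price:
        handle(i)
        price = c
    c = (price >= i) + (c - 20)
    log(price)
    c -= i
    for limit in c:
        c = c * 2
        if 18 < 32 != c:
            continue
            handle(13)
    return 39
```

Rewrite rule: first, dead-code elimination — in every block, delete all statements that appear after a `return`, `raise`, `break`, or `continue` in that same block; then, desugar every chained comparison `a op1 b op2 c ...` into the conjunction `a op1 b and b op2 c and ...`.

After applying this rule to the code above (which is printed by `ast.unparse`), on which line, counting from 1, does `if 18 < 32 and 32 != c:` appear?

Transformed code:
def calc(price, i, c):
    i = c
    if 38 > c:
        return i
    price = c
    if c < price:
        handle(i)
        price = c
    c = (price >= i) + (c - 20)
    log(price)
    c -= i
    for limit in c:
        c = c * 2
        if 18 < 32 and 32 != c:
            continue
    return 39

14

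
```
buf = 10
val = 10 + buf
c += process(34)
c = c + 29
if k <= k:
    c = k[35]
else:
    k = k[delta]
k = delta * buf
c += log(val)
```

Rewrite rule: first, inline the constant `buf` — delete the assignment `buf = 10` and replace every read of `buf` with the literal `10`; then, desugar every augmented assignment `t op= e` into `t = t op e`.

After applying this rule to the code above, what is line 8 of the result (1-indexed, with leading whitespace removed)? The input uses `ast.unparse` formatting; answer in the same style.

Transformed code:
val = 10 + 10
c = c + process(34)
c = c + 29
if k <= k:
    c = k[35]
else:
    k = k[delta]
k = delta * 10
c = c + log(val)

k = delta * 10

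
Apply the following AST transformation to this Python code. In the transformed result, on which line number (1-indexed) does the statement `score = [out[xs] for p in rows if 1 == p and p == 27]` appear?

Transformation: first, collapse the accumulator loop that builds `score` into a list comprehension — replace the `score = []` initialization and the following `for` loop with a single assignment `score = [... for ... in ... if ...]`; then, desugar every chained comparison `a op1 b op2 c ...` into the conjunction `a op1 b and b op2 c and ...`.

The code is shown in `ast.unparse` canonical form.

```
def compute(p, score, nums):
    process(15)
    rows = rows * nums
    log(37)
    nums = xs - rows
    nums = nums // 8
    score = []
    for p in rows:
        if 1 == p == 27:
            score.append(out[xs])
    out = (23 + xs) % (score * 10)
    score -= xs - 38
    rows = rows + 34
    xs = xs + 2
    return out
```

Transformed code:
def compute(p, score, nums):
    process(15)
    rows = rows * nums
    log(37)
    nums = xs - rows
    nums = nums // 8
    score = [out[xs] for p in rows if 1 == p and p == 27]
    out = (23 + xs) % (score * 10)
    score -= xs - 38
    rows = rows + 34
    xs = xs + 2
    return out

7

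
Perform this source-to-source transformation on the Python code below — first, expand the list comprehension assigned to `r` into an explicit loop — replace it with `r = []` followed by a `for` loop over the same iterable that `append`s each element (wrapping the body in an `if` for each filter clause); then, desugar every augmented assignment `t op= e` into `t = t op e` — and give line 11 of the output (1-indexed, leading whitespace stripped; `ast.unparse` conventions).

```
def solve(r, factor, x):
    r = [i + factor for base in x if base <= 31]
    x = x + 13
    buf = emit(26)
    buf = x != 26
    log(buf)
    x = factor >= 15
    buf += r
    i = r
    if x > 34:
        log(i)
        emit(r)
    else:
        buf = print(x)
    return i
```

buf = buf + r

Transformed code:
def solve(r, factor, x):
    r = []
    for base in x:
        if base <= 31:
            r.append(i + factor)
    x = x + 13
    buf = emit(26)
    buf = x != 26
    log(buf)
    x = factor >= 15
    buf = buf + r
    i = r
    if x > 34:
        log(i)
        emit(r)
    else:
        buf = print(x)
    return i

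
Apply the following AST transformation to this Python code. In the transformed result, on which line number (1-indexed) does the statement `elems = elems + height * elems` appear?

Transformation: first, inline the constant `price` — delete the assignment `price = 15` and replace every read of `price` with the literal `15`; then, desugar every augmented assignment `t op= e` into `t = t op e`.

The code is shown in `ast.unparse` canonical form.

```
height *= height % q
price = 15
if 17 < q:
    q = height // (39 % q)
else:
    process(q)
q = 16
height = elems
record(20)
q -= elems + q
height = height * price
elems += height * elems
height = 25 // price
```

11

Transformed code:
height = height * (height % q)
if 17 < q:
    q = height // (39 % q)
else:
    process(q)
q = 16
height = elems
record(20)
q = q - (elems + q)
height = height * 15
elems = elems + height * elems
height = 25 // 15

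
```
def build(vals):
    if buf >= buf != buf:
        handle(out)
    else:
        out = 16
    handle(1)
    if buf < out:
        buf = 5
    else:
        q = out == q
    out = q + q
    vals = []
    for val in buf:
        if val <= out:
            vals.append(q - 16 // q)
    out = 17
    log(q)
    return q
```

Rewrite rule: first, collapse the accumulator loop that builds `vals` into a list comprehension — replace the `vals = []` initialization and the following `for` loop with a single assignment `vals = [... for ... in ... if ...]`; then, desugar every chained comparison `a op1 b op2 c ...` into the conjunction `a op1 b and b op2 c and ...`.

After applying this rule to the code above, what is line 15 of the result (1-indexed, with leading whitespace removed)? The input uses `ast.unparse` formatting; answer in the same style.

Transformed code:
def build(vals):
    if buf >= buf and buf != buf:
        handle(out)
    else:
        out = 16
    handle(1)
    if buf < out:
        buf = 5
    else:
        q = out == q
    out = q + q
    vals = [q - 16 // q for val in buf if val <= out]
    out = 17
    log(q)
    return q

return q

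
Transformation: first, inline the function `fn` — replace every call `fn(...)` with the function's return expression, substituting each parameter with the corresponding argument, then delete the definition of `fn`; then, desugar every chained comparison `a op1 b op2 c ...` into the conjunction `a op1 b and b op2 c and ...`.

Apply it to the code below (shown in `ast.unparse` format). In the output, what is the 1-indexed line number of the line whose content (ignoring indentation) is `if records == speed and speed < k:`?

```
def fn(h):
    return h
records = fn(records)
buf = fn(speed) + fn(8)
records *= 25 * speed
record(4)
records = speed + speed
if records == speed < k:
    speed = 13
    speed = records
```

Transformed code:
records = records
buf = speed + 8
records *= 25 * speed
record(4)
records = speed + speed
if records == speed and speed < k:
    speed = 13
    speed = records

6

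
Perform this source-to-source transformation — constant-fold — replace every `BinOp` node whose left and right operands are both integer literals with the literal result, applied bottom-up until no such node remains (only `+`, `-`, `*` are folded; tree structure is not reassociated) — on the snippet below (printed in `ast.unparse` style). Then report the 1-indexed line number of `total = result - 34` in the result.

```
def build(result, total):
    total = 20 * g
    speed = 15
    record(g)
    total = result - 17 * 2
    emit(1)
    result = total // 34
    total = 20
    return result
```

Transformed code:
def build(result, total):
    total = 20 * g
    speed = 15
    record(g)
    total = result - 34
    emit(1)
    result = total // 34
    total = 20
    return result

5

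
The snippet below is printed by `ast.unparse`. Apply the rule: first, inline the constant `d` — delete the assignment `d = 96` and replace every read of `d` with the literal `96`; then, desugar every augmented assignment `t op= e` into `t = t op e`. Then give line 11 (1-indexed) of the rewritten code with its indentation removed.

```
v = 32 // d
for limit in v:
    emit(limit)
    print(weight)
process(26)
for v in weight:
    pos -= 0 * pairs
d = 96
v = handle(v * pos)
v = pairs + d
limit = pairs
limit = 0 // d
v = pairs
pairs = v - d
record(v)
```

limit = 0 // 96

Transformed code:
v = 32 // 96
for limit in v:
    emit(limit)
    print(weight)
process(26)
for v in weight:
    pos = pos - 0 * pairs
v = handle(v * pos)
v = pairs + 96
limit = pairs
limit = 0 // 96
v = pairs
pairs = v - 96
record(v)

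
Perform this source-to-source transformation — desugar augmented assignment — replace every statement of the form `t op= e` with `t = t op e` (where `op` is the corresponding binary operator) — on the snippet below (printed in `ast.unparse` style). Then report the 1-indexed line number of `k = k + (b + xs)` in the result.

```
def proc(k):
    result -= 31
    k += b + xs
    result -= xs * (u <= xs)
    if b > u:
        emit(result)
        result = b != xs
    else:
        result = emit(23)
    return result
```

3

Transformed code:
def proc(k):
    result = result - 31
    k = k + (b + xs)
    result = result - xs * (u <= xs)
    if b > u:
        emit(result)
        result = b != xs
    else:
        result = emit(23)
    return result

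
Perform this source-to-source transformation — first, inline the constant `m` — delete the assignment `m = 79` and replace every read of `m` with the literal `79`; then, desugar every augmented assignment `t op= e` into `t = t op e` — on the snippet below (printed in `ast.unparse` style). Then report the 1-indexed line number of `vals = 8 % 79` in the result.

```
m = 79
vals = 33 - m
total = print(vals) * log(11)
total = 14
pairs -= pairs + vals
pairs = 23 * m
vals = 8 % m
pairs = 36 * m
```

6

Transformed code:
vals = 33 - 79
total = print(vals) * log(11)
total = 14
pairs = pairs - (pairs + vals)
pairs = 23 * 79
vals = 8 % 79
pairs = 36 * 79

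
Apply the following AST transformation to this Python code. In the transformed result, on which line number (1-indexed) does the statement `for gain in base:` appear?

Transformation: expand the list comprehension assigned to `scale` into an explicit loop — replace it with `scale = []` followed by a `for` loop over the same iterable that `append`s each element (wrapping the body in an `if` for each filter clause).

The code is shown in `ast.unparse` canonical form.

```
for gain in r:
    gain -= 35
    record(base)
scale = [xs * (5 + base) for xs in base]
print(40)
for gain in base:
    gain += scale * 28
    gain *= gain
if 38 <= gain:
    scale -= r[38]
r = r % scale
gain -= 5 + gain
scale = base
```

Transformed code:
for gain in r:
    gain -= 35
    record(base)
scale = []
for xs in base:
    scale.append(xs * (5 + base))
print(40)
for gain in base:
    gain += scale * 28
    gain *= gain
if 38 <= gain:
    scale -= r[38]
r = r % scale
gain -= 5 + gain
scale = base

8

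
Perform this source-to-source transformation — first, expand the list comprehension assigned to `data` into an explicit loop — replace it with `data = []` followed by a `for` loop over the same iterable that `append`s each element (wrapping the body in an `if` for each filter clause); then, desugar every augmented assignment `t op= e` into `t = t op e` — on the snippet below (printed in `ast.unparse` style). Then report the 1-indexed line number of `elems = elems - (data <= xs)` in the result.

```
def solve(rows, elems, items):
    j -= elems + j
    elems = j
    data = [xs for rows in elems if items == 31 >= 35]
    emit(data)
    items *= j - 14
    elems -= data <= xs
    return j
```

10

Transformed code:
def solve(rows, elems, items):
    j = j - (elems + j)
    elems = j
    data = []
    for rows in elems:
        if items == 31 >= 35:
            data.append(xs)
    emit(data)
    items = items * (j - 14)
    elems = elems - (data <= xs)
    return j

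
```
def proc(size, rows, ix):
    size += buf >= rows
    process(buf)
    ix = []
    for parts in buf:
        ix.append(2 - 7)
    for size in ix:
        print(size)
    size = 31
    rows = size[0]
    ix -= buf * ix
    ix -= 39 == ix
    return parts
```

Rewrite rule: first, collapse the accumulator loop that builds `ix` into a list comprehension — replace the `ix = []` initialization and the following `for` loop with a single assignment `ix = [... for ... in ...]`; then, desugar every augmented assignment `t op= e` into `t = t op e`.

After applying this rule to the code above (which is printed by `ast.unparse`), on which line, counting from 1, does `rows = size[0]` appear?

8

Transformed code:
def proc(size, rows, ix):
    size = size + (buf >= rows)
    process(buf)
    ix = [2 - 7 for parts in buf]
    for size in ix:
        print(size)
    size = 31
    rows = size[0]
    ix = ix - buf * ix
    ix = ix - (39 == ix)
    return parts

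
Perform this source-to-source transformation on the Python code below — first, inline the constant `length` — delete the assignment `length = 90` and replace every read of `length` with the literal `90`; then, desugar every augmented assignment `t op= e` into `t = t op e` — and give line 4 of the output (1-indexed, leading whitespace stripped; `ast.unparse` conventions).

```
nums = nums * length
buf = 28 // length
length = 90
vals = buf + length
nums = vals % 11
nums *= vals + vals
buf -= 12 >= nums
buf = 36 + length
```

nums = vals % 11

Transformed code:
nums = nums * 90
buf = 28 // 90
vals = buf + 90
nums = vals % 11
nums = nums * (vals + vals)
buf = buf - (12 >= nums)
buf = 36 + 90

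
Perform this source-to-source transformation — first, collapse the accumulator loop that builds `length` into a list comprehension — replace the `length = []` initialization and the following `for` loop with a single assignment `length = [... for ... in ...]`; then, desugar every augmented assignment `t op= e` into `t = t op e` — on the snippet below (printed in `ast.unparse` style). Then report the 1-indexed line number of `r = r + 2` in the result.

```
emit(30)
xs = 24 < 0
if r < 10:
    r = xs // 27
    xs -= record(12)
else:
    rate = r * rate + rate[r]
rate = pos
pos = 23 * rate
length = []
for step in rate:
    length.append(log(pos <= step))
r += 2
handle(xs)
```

Transformed code:
emit(30)
xs = 24 < 0
if r < 10:
    r = xs // 27
    xs = xs - record(12)
else:
    rate = r * rate + rate[r]
rate = pos
pos = 23 * rate
length = [log(pos <= step) for step in rate]
r = r + 2
handle(xs)

11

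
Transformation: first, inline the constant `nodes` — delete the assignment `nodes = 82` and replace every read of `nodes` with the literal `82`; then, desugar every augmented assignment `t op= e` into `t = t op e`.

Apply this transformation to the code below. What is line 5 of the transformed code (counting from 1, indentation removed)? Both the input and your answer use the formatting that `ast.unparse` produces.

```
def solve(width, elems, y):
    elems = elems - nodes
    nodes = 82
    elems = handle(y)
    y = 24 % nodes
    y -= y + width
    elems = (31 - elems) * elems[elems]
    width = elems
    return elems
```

Transformed code:
def solve(width, elems, y):
    elems = elems - 82
    elems = handle(y)
    y = 24 % 82
    y = y - (y + width)
    elems = (31 - elems) * elems[elems]
    width = elems
    return elems

y = y - (y + width)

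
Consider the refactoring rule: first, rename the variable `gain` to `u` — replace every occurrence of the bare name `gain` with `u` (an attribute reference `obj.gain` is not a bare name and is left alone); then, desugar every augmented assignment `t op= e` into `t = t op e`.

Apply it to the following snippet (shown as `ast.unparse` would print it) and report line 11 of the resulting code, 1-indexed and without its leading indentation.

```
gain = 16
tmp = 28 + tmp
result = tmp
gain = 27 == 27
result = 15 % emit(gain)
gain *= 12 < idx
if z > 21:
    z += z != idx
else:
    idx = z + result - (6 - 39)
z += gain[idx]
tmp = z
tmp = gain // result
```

z = z + u[idx]

Transformed code:
u = 16
tmp = 28 + tmp
result = tmp
u = 27 == 27
result = 15 % emit(u)
u = u * (12 < idx)
if z > 21:
    z = z + (z != idx)
else:
    idx = z + result - (6 - 39)
z = z + u[idx]
tmp = z
tmp = u // result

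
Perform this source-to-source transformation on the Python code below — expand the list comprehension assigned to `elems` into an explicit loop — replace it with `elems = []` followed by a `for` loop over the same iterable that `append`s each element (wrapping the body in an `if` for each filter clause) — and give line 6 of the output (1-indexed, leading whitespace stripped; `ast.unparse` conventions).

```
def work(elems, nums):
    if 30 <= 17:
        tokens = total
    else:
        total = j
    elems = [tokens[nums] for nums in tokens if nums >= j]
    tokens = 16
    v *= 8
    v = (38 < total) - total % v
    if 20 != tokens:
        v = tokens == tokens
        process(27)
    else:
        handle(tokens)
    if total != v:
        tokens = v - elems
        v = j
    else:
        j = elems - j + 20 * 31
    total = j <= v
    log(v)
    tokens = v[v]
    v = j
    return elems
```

Transformed code:
def work(elems, nums):
    if 30 <= 17:
        tokens = total
    else:
        total = j
    elems = []
    for nums in tokens:
        if nums >= j:
            elems.append(tokens[nums])
    tokens = 16
    v *= 8
    v = (38 < total) - total % v
    if 20 != tokens:
        v = tokens == tokens
        process(27)
    else:
        handle(tokens)
    if total != v:
        tokens = v - elems
        v = j
    else:
        j = elems - j + 20 * 31
    total = j <= v
    log(v)
    tokens = v[v]
    v = j
    return elems

elems = []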